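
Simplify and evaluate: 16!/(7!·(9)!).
11,440

Solution: This is C(16,7) = 11,440.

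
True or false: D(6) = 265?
True

Derangements of 6 elements: D(6) = (6-1)·[D(5) + D(4)] = 5·[44 + 9] = 265.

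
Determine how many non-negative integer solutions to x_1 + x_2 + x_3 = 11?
78

Working:
C(11+3-1, 3-1) = 78.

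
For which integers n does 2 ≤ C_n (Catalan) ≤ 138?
2, 3, 4, 5, 6

Explanation: C_1=1; C_2=2; C_3=5; C_4=14; C_5=42; C_6=132; C_7=429. So valid n = 2, 3, 4, 5, 6.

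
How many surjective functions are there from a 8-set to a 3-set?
Onto functions = 3! × S(8,3)
First compute S(8,3) via recurrence:
Using the Stirling recurrence: S(n,k) = k·S(n-1,k) + S(n-1,k-1)
S(8,3) = 3·S(7,3) + S(7,2)
         = 3·301 + 63
         = 903 + 63
         = 966
Then: 6 × 966 = 5,796

Answer: 5,796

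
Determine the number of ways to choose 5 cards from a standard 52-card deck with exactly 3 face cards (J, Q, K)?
12 face cards and 40 non-face cards: C(12,3) × C(40,2) = 220 × 780 = 171,600.
Final answer: 171,600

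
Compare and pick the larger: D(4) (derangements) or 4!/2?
4!/2

Reasoning: D(4) = (4-1)·[D(3) + D(2)] = 3·[2 + 1] = 9; 4!/2 = 24/2 = 12.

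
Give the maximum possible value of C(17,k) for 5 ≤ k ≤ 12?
24,310

C(17,k) is maximised at the centre of the row: C(17,8) = 24,310.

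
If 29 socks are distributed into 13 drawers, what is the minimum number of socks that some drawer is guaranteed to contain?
3

Solution: Pigeonhole: ⌈29/13⌉ = 3.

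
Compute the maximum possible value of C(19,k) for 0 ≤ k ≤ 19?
92,378
Maximum at k = 9 or k = 10: C(19,9) = 92,378.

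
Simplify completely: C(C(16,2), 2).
7,140
C(16,2) = 120, then C(120, 2) = 7,140.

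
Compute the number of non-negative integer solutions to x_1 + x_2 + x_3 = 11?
78

Reasoning: C(11+3-1, 3-1) = 78.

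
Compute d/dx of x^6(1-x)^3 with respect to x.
Product rule: 6x^{5}(1-x)^{3} + x^6·(-3)(1-x)^{2}.

Answer: 6x^5(1-x)^3 - 3x^6(1-x)^2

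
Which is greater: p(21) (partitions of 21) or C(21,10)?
C(21,10)

Pentagonal recurrence p(n) = p(n−1) + p(n−2) − p(n−5) − p(n−7) + …: p(21) = p(20) + p(19) − p(16) − p(14) + p(9) + p(6) = 627 + 490 − 231 − 135 + 30 + 11 = 792; C(21,10) = 352,716.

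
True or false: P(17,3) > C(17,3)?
P(17,3) = 4,080 and C(17,3) = 680; P(n,r) = r! × C(n,r) so P > C whenever r ≥ 2.

Answer: True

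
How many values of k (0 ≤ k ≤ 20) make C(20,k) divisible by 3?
Checking C(20,k) mod 3 for k = 0..20: divisible at k = 3, 4, 5, 6, 7, 8, 12, 13, 14, 15, 16, 17. That's 12 values.

Answer: 12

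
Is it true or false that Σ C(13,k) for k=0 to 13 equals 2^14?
False

Explanation: Binomial theorem: Σ C(13,k) = (1+1)^13 = 2^13 = 8,192; RHS 2^14 = 16,384.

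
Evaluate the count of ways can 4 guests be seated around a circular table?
6

Working:
Circular arrangements: (4-1)! = 6.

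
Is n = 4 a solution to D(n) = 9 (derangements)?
Yes

Solution: D(4) = (4-1)·[D(3) + D(2)] = 3·[2 + 1] = 9, which equals 9.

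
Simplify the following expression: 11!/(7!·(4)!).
330

Reasoning: This is C(11,7) = 330.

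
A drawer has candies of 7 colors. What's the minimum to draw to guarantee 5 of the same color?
29

Explanation: Worst case: 4 of each = 28. One more: 29.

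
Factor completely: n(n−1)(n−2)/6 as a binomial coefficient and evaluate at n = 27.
C(n,3); C(27,3) = 2,925

Explanation: n(n−1)(n−2)/6 = n!/(3!(n−3)!) = C(n,3). At n = 27: C(27,3) = 2,925.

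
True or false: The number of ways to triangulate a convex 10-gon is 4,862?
False

Working:
Triangulations of a convex 10-gon are counted by the Catalan number C_8: C_8 = C(16,8)/(8+1) = 12,870/9 = 1,430.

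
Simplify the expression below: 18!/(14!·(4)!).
This is C(18,14) = 3,060.

Answer: 3,060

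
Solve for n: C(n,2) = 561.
34

C(n,2) = n(n−1)/2! is increasing in n, and n(n−1) = 2!·561 = 1,122 ≈ (n−0.5)^2 gives n ≈ 34.0. Check: C(32,2) = 496, C(33,2) = 528, C(34,2) = 561 ✓. So n = 34.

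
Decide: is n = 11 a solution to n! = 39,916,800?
Yes
11! = 11·10! = 11·3,628,800 = 39,916,800, which equals 39,916,800.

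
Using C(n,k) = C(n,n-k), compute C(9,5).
126

Explanation: C(9,5) = C(9,4) = 126.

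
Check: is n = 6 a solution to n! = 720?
6! = 6·5! = 6·120 = 720, which equals 720.
Final answer: Yes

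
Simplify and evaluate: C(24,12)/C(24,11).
13/12
C(n,k+1)/C(n,k) = (n−k)/(k+1). Here (24−11)/(11+1) = 13/12 = 13/12.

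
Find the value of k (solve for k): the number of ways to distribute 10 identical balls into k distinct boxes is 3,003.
Stars and bars: the count is C(10+k−1, k−1), increasing in k. k=4: C(13,3) = 286, k=5: C(14,4) = 1,001, k=6: C(15,5) = 3,003 ✓. So k = 6.
Final answer: 6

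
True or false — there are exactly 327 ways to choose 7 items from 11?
False
C(11,7) = 330 ≠ 327.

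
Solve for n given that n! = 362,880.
9

n! is strictly increasing. 7! = 5,040, 8! = 40,320, 9! = 362,880 ✓. So n = 9.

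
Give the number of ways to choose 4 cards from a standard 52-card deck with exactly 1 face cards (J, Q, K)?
118,560

Reasoning: 12 face cards and 40 non-face cards: C(12,1) × C(40,3) = 12 × 9,880 = 118,560.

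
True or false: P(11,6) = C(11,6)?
False

Explanation: P(11,6) = 332,640 but C(11,6) = 462; they differ by a factor of 6! = 720, so the statement does not hold.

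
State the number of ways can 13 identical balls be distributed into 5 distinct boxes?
2,380

Explanation: C(13+5-1, 5-1) = C(17, 4) = 2,380.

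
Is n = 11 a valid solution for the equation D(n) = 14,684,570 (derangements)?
Yes

Reasoning: D(11) = (11-1)·[D(10) + D(9)] = 10·[1,334,961 + 133,496] = 14,684,570, which equals 14,684,570.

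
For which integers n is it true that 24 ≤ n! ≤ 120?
n! is strictly increasing; 4! = 24 and 5! = 120, so valid n = 4, 5.

Answer: 4, 5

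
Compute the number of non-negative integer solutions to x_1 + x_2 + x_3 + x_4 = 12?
455

C(12+4-1, 4-1) = 455.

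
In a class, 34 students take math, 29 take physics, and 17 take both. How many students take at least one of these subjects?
46

Reasoning: |A∪B| = |A|+|B|-|A∩B| = 34+29-17 = 46.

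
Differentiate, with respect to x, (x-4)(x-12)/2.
(2x - 16)/2
d/dx[(x-4)(x-12)] = (x-12) + (x-4) = 2x - 16. Dividing by 2 gives (2x - 16)/2.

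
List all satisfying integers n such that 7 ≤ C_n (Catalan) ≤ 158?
4, 5, 6

Explanation: C_3=5; C_4=14; C_5=42; C_6=132; C_7=429. So valid n = 4, 5, 6.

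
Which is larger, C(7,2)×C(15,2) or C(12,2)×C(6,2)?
C(7,2)×C(15,2)

C(7,2)×C(15,2)=2,205, C(12,2)×C(6,2)=990.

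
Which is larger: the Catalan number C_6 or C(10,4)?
C(10,4)
C_6 = C(12,6)/(6+1) = 924/7 = 132; C(10,4) = 210.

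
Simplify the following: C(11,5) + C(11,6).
924

Explanation: By Pascal's identity: C(12,6) = 924.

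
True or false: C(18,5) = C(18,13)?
True

C(18,5) = C(18,18-5) by the symmetry property; both equal 8,568.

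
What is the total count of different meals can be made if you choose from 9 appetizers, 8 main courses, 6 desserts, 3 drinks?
By the multiplication principle: 9 × 8 × 6 × 3 = 1,296.

Answer: 1,296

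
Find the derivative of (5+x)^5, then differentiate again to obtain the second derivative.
20(5+x)^3

Reasoning: First derivative: 5(5+x)^{4}. Second derivative: 5·4·(5+x)^{3} = 20(5+x)^{3}.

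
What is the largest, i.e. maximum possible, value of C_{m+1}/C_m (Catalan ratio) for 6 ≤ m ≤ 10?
7/2
C_{m+1}/C_m = 2(2m+1)/(m+2), which increases with m. Maximum at m = 10: 2·21/12 = 7/2.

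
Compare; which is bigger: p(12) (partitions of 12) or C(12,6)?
C(12,6)

Reasoning: Pentagonal recurrence p(n) = p(n−1) + p(n−2) − p(n−5) − p(n−7) + …: p(12) = p(11) + p(10) − p(7) − p(5) + p(0) = 56 + 42 − 15 − 7 + 1 = 77; C(12,6) = 924.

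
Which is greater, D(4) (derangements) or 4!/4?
D(4)

Reasoning: D(4) = (4-1)·[D(3) + D(2)] = 3·[2 + 1] = 9; 4!/4 = 24/4 = 6.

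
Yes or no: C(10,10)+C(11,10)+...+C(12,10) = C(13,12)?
Hockey stick identity gives Σ = C(13,11) = 78; RHS C(13,12) = 13.

Answer: No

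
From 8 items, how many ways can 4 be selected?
70

Explanation: C(8,4) = 8! / (4! × (8-4)!)
         = 8! / (4! × 4!)
         = 70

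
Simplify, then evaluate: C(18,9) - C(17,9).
24,310

C(18,9) - C(17,9) = C(17,8) = 24,310.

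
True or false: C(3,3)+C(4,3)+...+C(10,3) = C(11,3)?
Hockey stick identity gives Σ = C(11,4) = 330; RHS C(11,3) = 165.
Final answer: False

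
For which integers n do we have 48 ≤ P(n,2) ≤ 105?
8, 9, 10
P(7,2)=42; P(8,2)=56; P(9,2)=72; P(10,2)=90; P(11,2)=110. So valid n = 8, 9, 10.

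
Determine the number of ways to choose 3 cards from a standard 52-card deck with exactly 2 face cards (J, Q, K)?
2,640

Explanation: 12 face cards and 40 non-face cards: C(12,2) × C(40,1) = 66 × 40 = 2,640.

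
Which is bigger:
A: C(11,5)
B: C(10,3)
A

Explanation: A=C(11,5)=462, B=C(10,3)=120.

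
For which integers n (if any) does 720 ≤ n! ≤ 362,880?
6, 7, 8, 9

Explanation: n! is strictly increasing; 6! = 720 and 9! = 362,880, so valid n = 6, 7, 8, 9.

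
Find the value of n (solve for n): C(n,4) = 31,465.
31
C(n,4) = n(n−1)(n−2)(n−3)/4! is increasing in n, and n(n−1)(n−2)(n−3) = 4!·31,465 = 755,160 ≈ (n−1.5)^4 gives n ≈ 31.0. Check: C(29,4) = 23,751, C(30,4) = 27,405, C(31,4) = 31,465 ✓. So n = 31.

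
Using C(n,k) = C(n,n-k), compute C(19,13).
27,132

Solution: C(19,13) = C(19,6) = 27,132.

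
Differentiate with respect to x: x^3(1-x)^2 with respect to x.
3x^2(1-x)^2 - 2x^3(1-x)^1

Working:
Product rule: 3x^{2}(1-x)^{2} + x^3·(-2)(1-x)^{1}.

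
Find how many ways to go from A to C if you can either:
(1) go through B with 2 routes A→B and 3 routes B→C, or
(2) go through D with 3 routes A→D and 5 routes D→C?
21

Route via B: 2×3=6. Route via D: 3×5=15. Total: 21.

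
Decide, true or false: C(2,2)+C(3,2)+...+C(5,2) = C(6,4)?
Hockey stick identity gives Σ = C(6,3) = 20; RHS C(6,4) = 15.

Answer: False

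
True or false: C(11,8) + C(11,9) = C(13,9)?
Pascal's identity gives C(12,9) = 220, whereas C(13,9) = 715.

Answer: False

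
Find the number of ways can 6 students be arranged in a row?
720

Arrangements of 6 distinct objects: 6! = 720.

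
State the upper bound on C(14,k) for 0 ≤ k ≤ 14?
Maximum at k = 7: C(14,7) = 3,432.
Final answer: 3,432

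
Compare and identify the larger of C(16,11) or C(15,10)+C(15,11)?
Equal

Reasoning: By Pascal's identity: C(16,11) = C(15,10)+C(15,11) = 4,368. Equal.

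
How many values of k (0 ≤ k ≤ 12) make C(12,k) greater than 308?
5

Row 12 is unimodal and symmetric about k=12/2. C(12,3)=220 ≤ 308; C(12,4)=495 > 308; by symmetry C(12,k) > 308 for k = 4..8. That's 8 - 4 + 1 = 5 values.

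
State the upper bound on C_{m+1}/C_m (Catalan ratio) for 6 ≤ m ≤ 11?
C_{m+1}/C_m = 2(2m+1)/(m+2), which increases with m. Maximum at m = 11: 2·23/13 = 46/13.

Answer: 46/13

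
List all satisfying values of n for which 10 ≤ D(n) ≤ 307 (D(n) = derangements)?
Using D(n) = (n−1)[D(n−1) + D(n−2)] with D(1)=0, D(2)=1: D(4)=9; D(5)=44; D(6)=265; D(7)=1,854. So valid n = 5, 6.
Final answer: 5, 6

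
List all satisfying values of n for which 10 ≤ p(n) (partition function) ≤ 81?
6, 7, 8, 9, 10, 11, 12

Solution: Tabulating p(n) via p(n) = p(n−1) + p(n−2) − p(n−5) − p(n−7) + …: p(5)=7; p(6)=11; p(7)=15; p(8)=22; p(9)=30; p(10)=42; p(11)=56; p(12)=77; p(13)=101. So valid n = 6, 7, 8, 9, 10, 11, 12.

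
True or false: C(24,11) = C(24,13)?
C(24,11) = C(24,24-11) by the symmetry property; both equal 2,496,144.
Final answer: True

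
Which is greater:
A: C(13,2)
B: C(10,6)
A=C(13,2)=78, B=C(10,6)=210.

Answer: B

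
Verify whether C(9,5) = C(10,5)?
False

Explanation: LHS = C(9,5) = 126; RHS = C(10,5) = 252. 126 ≠ 252, so the statement does not hold.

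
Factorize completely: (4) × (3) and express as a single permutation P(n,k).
P(4,2) = 4!/(2)!

Solution: Product of 2 consecutive descending integers starting at 4: P(4,2) = 4!/2! = 12.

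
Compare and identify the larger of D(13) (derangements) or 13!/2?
D(13) = (13-1)·[D(12) + D(11)] = 12·[176,214,841 + 14,684,570] = 2,290,792,932; 13!/2 = 6,227,020,800/2 = 3,113,510,400.

Answer: 13!/2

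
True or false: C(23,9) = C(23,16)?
False

Reasoning: C(23,9) = 817,190 but C(23,16) = 245,157; symmetry gives C(23,9) = C(23,14), not C(23,16).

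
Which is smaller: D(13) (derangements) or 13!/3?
13!/3

Explanation: D(13) = (13-1)·[D(12) + D(11)] = 12·[176,214,841 + 14,684,570] = 2,290,792,932; 13!/3 = 6,227,020,800/3 = 2,075,673,600.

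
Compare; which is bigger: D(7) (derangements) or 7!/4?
D(7)

Working:
D(7) = (7-1)·[D(6) + D(5)] = 6·[265 + 44] = 1,854; 7!/4 = 5,040/4 = 1,260.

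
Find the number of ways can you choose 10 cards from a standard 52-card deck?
15,820,024,220

Explanation: C(52,10) = 15,820,024,220.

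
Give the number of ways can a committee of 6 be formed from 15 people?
C(15,6) = 15! / (6! × (15-6)!)
         = 15! / (6! × 9!)
         = 5,005
Final answer: 5,005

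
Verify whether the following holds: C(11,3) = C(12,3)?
False
LHS = C(11,3) = 165; RHS = C(12,3) = 220. 165 ≠ 220, so the statement does not hold.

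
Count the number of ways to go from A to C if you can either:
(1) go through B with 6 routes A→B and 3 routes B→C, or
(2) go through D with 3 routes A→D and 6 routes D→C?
36
Route via B: 6×3=18. Route via D: 3×6=18. Total: 36.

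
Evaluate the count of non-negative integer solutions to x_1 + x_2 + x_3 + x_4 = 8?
165

Explanation: C(8+4-1, 4-1) = 165.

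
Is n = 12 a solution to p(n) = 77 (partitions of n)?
Pentagonal recurrence p(n) = p(n−1) + p(n−2) − p(n−5) − p(n−7) + …: p(12) = p(11) + p(10) − p(7) − p(5) + p(0) = 56 + 42 − 15 − 7 + 1 = 77, which equals 77.

Answer: Yes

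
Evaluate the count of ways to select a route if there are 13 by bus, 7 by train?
20

By the addition principle: 13 + 7 = 20.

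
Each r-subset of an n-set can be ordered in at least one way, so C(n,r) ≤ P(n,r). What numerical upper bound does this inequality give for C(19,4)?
P(19,4) = 19·18·17·16 = 93,024, so C(19,4) ≤ 93,024. (The bound is loose by a factor of 4! = 24: C(19,4) = 93,024/24 = 3,876.)
Final answer: 93,024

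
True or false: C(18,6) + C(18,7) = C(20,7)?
False

Explanation: Pascal's identity gives C(19,7) = 50,388, whereas C(20,7) = 77,520.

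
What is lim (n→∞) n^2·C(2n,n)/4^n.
∞
C(2n,n) ~ 4^n/√(πn), so n^2·C(2n,n)/4^n ~ n^(2 − 1/2)/√π → ∞.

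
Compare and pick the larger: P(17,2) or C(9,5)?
P(17,2)=272, C(9,5)=126.

Answer: P(17,2)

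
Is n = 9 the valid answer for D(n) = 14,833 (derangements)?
D(9) = (9-1)·[D(8) + D(7)] = 8·[14,833 + 1,854] = 133,496, which does not equal 14,833.

Answer: No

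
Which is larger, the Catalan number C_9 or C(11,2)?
C_9

Solution: C_9 = C(18,9)/(9+1) = 48,620/10 = 4,862; C(11,2) = 55.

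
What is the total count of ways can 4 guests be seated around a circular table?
6

Circular arrangements: (4-1)! = 6.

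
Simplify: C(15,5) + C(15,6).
8,008

Working:
By Pascal's identity: C(16,6) = 8,008.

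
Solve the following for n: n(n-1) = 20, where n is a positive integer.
5

Reasoning: n² − n − 20 = 0, so n = (1 ± √(1 + 4·20))/2 = (1 ± √81)/2 = (1 ± 9)/2, i.e. n = 5 or n = -4. Taking the positive root, n = 5 (check: 5×4 = 20).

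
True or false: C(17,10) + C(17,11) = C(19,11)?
False

Solution: Pascal's identity gives C(18,11) = 31,824, whereas C(19,11) = 75,582.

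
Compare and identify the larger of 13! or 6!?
13!

Working:
13!=6,227,020,800, 6!=720. 13! > 6!.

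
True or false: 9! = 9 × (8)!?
By definition n! = n × (n-1)!, so 9! = 9 × 8!.

Answer: True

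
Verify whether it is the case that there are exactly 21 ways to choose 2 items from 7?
True

Solution: C(7,2) = 21.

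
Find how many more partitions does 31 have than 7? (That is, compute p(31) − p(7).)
6,827

Explanation: Pentagonal recurrence p(n) = p(n−1) + p(n−2) − p(n−5) − p(n−7) + …: p(31) = p(30) + p(29) − p(26) − p(24) + p(19) + p(16) − p(9) − p(5) = 5,604 + 4,565 − 2,436 − 1,575 + 490 + 231 − 30 − 7 = 6,842.
p(7) = p(6) + p(5) − p(2) − p(0) = 11 + 7 − 2 − 1 = 15.
Difference = 6,842 − 15 = 6,827.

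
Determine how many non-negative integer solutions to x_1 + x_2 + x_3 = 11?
78

Solution: C(11+3-1, 3-1) = 78.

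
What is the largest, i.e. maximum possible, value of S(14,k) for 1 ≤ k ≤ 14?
63,436,373
Row S(14,k) for k = 1..14 (via S(n,k) = k·S(n−1,k) + S(n−1,k−1)): 1, 8,191, 788,970, 10,391,745, 40,075,035, 63,436,373, 49,329,280, 20,912,320, 5,135,130, 752,752, 66,066, 3,367, 91, 1. The row is unimodal; maximum at k = 6: 63,436,373.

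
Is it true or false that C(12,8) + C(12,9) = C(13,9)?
True

Explanation: Pascal's identity: LHS = 495 + 220 = 715; RHS = C(13,9) = 715. Both sides agree, so the statement holds.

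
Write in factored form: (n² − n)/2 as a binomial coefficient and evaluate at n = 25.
C(n,2); C(25,2) = 300

Working:
(n² − n)/2 = n(n−1)/2 = C(n,2). At n = 25: C(25,2) = 300.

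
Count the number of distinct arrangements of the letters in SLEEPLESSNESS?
1,081,080

Word has 13 letters (S=5, L=2, E=4, P=1, N=1). Arrangements: 13!/Π(k!) = 1,081,080.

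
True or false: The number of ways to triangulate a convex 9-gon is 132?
Triangulations of a convex 9-gon are counted by the Catalan number C_7: C_7 = C(14,7)/(7+1) = 3,432/8 = 429.

Answer: False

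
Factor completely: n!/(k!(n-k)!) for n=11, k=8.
C(11,8) = 165

Working:
This is the binomial coefficient C(11,8) = 165.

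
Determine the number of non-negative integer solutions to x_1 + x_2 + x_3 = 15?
136
C(15+3-1, 3-1) = 136.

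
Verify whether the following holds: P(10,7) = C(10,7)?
False

Reasoning: P(10,7) = 604,800 but C(10,7) = 120; they differ by a factor of 7! = 5040, so the statement does not hold.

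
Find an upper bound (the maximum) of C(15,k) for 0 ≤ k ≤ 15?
6,435

Maximum at k = 7 or k = 8: C(15,7) = 6,435.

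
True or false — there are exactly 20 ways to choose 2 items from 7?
C(7,2) = 21 ≠ 20.

Answer: False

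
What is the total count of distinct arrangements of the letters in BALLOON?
1,260
Word has 7 letters (B=1, A=1, L=2, O=2, N=1). Arrangements: 7!/Π(k!) = 1,260.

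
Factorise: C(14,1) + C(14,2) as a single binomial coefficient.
C(15,2)

Explanation: By Pascal's identity: C(14,1) + C(14,2) = C(15,2) = 105.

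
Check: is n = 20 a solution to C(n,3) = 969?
No

Working:
C(20,3) = 20·19·18/3! = 6,840/6 = 1,140, which does not equal 969.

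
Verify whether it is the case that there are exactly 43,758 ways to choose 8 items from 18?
True

C(18,8) = 43,758.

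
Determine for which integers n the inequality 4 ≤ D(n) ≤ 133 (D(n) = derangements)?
4, 5

Using D(n) = (n−1)[D(n−1) + D(n−2)] with D(1)=0, D(2)=1: D(3)=2; D(4)=9; D(5)=44; D(6)=265. So valid n = 4, 5.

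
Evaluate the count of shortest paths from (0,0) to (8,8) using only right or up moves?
12,870

Solution: Choose 8 rights from 16 moves: C(16,8) = 12,870.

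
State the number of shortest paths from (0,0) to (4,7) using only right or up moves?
330

Reasoning: Choose 4 rights from 11 moves: C(11,4) = 330.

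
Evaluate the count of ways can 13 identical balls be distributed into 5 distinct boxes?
2,380
C(13+5-1, 5-1) = C(17, 4) = 2,380.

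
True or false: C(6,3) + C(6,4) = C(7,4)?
True

Reasoning: Pascal's identity: LHS = 20 + 15 = 35; RHS = C(7,4) = 35. Both sides agree, so the statement holds.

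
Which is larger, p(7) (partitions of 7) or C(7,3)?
C(7,3)

Pentagonal recurrence p(n) = p(n−1) + p(n−2) − p(n−5) − p(n−7) + …: p(7) = p(6) + p(5) − p(2) − p(0) = 11 + 7 − 2 − 1 = 15; C(7,3) = 35.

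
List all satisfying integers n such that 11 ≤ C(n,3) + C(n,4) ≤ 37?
C(4,3)+C(4,4)=5; C(5,3)+C(5,4)=15; C(6,3)+C(6,4)=35; C(7,3)+C(7,4)=70. So valid n = 5, 6.
Final answer: 5, 6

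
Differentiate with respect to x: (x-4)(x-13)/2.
d/dx[(x-4)(x-13)] = (x-13) + (x-4) = 2x - 17. Dividing by 2 gives (2x - 17)/2.
Final answer: (2x - 17)/2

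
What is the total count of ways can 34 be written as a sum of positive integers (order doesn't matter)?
Pentagonal recurrence p(n) = p(n−1) + p(n−2) − p(n−5) − p(n−7) + …: p(34) = p(33) + p(32) − p(29) − p(27) + p(22) + p(19) − p(12) − p(8) = 10,143 + 8,349 − 4,565 − 3,010 + 1,002 + 490 − 77 − 22 = 12,310.
Final answer: 12,310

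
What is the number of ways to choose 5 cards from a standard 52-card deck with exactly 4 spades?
27,885

13 spades and 39 non-spades: C(13,4) × C(39,1) = 715 × 39 = 27,885.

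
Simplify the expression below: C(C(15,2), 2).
5,460

Explanation: C(15,2) = 105, then C(105, 2) = 5,460.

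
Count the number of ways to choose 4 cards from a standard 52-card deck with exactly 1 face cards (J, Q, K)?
12 face cards and 40 non-face cards: C(12,1) × C(40,3) = 12 × 9,880 = 118,560.
Final answer: 118,560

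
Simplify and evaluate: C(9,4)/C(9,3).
3/2

Explanation: C(n,k+1)/C(n,k) = (n−k)/(k+1). Here (9−3)/(3+1) = 6/4 = 3/2.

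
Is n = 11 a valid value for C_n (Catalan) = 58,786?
C_11 = C(22,11)/(11+1) = 705,432/12 = 58,786, which equals 58,786.

Answer: Yes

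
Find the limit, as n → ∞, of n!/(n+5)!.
n!/(n+5)! = 1/[(n+1)(n+2)···(n+5)] → 0 as n → ∞.
Final answer: 0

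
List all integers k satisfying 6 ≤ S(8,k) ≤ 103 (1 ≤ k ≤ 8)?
7

Explanation: S(8,1)=1; S(8,2)=127; S(8,3)=966; S(8,4)=1,701; S(8,5)=1,050; S(8,6)=266; S(8,7)=28; S(8,8)=1. So valid k = 7.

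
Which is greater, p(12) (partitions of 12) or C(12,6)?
Pentagonal recurrence p(n) = p(n−1) + p(n−2) − p(n−5) − p(n−7) + …: p(12) = p(11) + p(10) − p(7) − p(5) + p(0) = 56 + 42 − 15 − 7 + 1 = 77; C(12,6) = 924.
Final answer: C(12,6)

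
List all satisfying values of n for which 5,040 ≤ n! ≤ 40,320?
7, 8

Explanation: n! is strictly increasing; 7! = 5,040 and 8! = 40,320, so valid n = 7, 8.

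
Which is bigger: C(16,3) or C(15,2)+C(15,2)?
C(16,3)

Explanation: C(16,3)=560; C(15,2)+C(15,2)=105+105=210.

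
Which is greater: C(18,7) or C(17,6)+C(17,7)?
Equal

Solution: By Pascal's identity: C(18,7) = C(17,6)+C(17,7) = 31,824. Equal.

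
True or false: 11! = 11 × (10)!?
True

Solution: By definition n! = n × (n-1)!, so 11! = 11 × 10!.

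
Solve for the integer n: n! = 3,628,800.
10
n! is strictly increasing. 8! = 40,320, 9! = 362,880, 10! = 3,628,800 ✓. So n = 10.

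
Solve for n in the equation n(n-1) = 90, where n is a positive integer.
10

Explanation: n² − n − 90 = 0, so n = (1 ± √(1 + 4·90))/2 = (1 ± √361)/2 = (1 ± 19)/2, i.e. n = 10 or n = -9. Taking the positive root, n = 10 (check: 10×9 = 90).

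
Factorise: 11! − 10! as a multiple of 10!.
11! − 10! = 11·10! − 10! = (11 − 1)·10! = 10 × 10! = 36,288,000.
Final answer: 10 × 10! = 36,288,000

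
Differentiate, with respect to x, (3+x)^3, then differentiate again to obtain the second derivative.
6(3+x)^1

First derivative: 3(3+x)^{2}. Second derivative: 3·2·(3+x)^{1} = 6(3+x)^{1}.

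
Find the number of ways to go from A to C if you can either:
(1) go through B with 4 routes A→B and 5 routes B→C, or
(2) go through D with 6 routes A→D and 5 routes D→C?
Route via B: 4×5=20. Route via D: 6×5=30. Total: 50.

Answer: 50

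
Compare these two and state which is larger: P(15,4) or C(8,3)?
P(15,4)=32,760, C(8,3)=56.
Final answer: P(15,4)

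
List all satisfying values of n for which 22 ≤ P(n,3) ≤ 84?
4, 5

Explanation: P(3,3)=6; P(4,3)=24; P(5,3)=60; P(6,3)=120. So valid n = 4, 5.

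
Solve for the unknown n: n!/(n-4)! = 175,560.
n!/(n-4)! = n×(n-1)×(n-2)×(n-3), a product of 4 consecutive integers ≈ (n−1.5)^4. 175,560^(1/4) + 1.5 ≈ 22.0; check n = 22: 22×21×20×19 = 175,560 ✓. So n = 22.

Answer: 22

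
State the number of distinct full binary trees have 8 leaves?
429

Explanation: Using the Catalan number formula: C_n = C(2n, n) / (n+1)
C_7 = C(14, 7) / (7+1)
     = 3432 / 8
     = 429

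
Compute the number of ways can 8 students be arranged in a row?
40,320

Explanation: Arrangements of 8 distinct objects: 8! = 40,320.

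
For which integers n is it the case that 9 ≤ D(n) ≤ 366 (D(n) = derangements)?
4, 5, 6

Using D(n) = (n−1)[D(n−1) + D(n−2)] with D(1)=0, D(2)=1: D(3)=2; D(4)=9; D(5)=44; D(6)=265; D(7)=1,854. So valid n = 4, 5, 6.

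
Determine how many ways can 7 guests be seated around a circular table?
720

Explanation: Circular arrangements: (7-1)! = 720.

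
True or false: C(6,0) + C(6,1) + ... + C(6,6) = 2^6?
True

Working:
Binomial theorem with x = y = 1: Σ C(6,i) = (1+1)^6 = 2^6 = 64. The statement holds.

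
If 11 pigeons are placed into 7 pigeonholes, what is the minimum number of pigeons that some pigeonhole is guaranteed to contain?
Pigeonhole: ⌈11/7⌉ = 2.

Answer: 2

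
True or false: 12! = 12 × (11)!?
By definition n! = n × (n-1)!, so 12! = 12 × 11!.
Final answer: True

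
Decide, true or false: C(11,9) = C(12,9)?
LHS = C(11,9) = 55; RHS = C(12,9) = 220. 55 ≠ 220, so the statement does not hold.
Final answer: False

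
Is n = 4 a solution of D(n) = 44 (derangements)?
No

D(4) = (4-1)·[D(3) + D(2)] = 3·[2 + 1] = 9, which does not equal 44.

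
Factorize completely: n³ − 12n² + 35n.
n(n − 5)(n − 7)
n³ − 12n² + 35n = n(n² − 12n + 35) = n(n − 5)(n − 7).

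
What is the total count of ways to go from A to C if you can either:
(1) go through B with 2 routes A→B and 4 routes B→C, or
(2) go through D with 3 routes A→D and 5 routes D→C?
23

Working:
Route via B: 2×4=8. Route via D: 3×5=15. Total: 23.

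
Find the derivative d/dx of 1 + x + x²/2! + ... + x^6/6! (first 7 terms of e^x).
1 + x + x²/2! + ... + x^5/5!

Reasoning: Differentiating term by term gives the first 6 terms of e^x.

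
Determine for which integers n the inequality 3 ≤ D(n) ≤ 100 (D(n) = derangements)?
4, 5

Solution: Using D(n) = (n−1)[D(n−1) + D(n−2)] with D(1)=0, D(2)=1: D(3)=2; D(4)=9; D(5)=44; D(6)=265. So valid n = 4, 5.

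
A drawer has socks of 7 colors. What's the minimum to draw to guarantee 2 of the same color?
Worst case: 1 of each = 7. One more: 8.
Final answer: 8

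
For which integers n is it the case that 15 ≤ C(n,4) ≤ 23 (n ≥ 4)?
6

C(5,4)=5; C(6,4)=15; C(7,4)=35. So valid n = 6.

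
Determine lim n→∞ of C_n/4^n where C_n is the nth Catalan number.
0

Explanation: C_n ~ 4^n/(n^(3/2)√π), so n^0·C_n/4^n ~ n^(0 − 3/2)/√π → 0.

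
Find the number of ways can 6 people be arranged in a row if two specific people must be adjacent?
240

Reasoning: Treat pair as unit: (6-1)! arrangements × 2 internal orders = 240.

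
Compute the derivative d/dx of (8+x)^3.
3(8+x)^2

Using the power rule: d/dx (8+x)^3 = 3(8+x)^{2}.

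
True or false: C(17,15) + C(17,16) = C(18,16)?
True

Reasoning: Pascal's identity C(n,k) + C(n,k+1) = C(n+1,k+1): 136 + 17 = 153 = C(18,16).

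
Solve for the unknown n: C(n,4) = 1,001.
C(n,4) = n(n−1)(n−2)(n−3)/4! is increasing in n, and n(n−1)(n−2)(n−3) = 4!·1,001 = 24,024 ≈ (n−1.5)^4 gives n ≈ 13.9. Check: C(12,4) = 495, C(13,4) = 715, C(14,4) = 1,001 ✓. So n = 14.
Final answer: 14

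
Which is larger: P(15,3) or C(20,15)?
C(20,15)

Solution: P(15,3)=2,730, C(20,15)=15,504.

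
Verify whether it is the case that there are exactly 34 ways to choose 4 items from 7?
False

C(7,4) = 35 ≠ 34.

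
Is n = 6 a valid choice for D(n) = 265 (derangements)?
D(6) = (6-1)·[D(5) + D(4)] = 5·[44 + 9] = 265, which equals 265.
Final answer: Yes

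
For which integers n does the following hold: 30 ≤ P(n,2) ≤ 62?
6, 7, 8

Reasoning: P(5,2)=20; P(6,2)=30; P(7,2)=42; P(8,2)=56; P(9,2)=72. So valid n = 6, 7, 8.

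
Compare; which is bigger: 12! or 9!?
12!

12!=479,001,600, 9!=362,880. 12! > 9!.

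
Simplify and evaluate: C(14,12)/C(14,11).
1/4

Explanation: C(n,k+1)/C(n,k) = (n−k)/(k+1). Here (14−11)/(11+1) = 3/12 = 1/4.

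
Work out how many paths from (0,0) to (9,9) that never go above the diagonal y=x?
4,862

Solution: Counted by the Catalan number C_9: C_9 = C(18,9)/(9+1) = 48,620/10 = 4,862.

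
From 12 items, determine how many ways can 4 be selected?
495

Working:
C(12,4) = 12! / (4! × (12-4)!)
         = 12! / (4! × 8!)
         = 495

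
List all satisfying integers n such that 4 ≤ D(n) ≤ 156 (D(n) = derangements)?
4, 5

Reasoning: Using D(n) = (n−1)[D(n−1) + D(n−2)] with D(1)=0, D(2)=1: D(3)=2; D(4)=9; D(5)=44; D(6)=265. So valid n = 4, 5.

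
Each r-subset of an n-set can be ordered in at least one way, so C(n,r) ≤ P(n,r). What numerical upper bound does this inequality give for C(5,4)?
120
P(5,4) = 5·4·3·2 = 120, so C(5,4) ≤ 120. (The bound is loose by a factor of 4! = 24: C(5,4) = 120/24 = 5.)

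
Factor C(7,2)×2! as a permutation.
P(7,2)

Explanation: C(7,2)×2! = [7!/(2!(5)!)]×2! = 7!/(5)! = P(7,2) = 42.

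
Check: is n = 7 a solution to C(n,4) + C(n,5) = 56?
C(7,4) + C(7,5) = 35 + 21 = 56, which equals 56.

Answer: Yes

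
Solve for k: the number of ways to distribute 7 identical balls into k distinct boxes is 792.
6
Stars and bars: the count is C(7+k−1, k−1), increasing in k. k=4: C(10,3) = 120, k=5: C(11,4) = 330, k=6: C(12,5) = 792 ✓. So k = 6.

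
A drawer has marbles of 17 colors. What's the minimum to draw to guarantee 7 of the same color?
Worst case: 6 of each = 102. One more: 103.

Answer: 103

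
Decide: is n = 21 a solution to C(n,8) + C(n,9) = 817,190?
No

C(21,8) + C(21,9) = 203,490 + 293,930 = 497,420, which does not equal 817,190.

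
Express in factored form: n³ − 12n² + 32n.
n³ − 12n² + 32n = n(n² − 12n + 32) = n(n − 4)(n − 8).
Final answer: n(n − 4)(n − 8)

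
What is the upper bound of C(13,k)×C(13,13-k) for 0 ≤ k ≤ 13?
2,944,656
C(13,k)·C(13,13-k) = C(13,k)², maximised at the centre k = 6: C(13,6)² = 2,944,656.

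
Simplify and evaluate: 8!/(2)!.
20,160

Reasoning: This equals 8×7×...×3 = 20,160.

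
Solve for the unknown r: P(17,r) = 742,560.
5

Working:
P(17,r) = 17·16·…·(17−r+1), a product of r factors. Multiplying down from 17: 17 = 17; 17·16 = 272; 17·16·15 = 4,080; 17·16·15·14 = 57,120; 17·16·15·14·13 = 742,560 ✓ (5 factors). So r = 5.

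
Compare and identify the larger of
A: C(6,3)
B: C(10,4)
B

A=C(6,3)=20, B=C(10,4)=210.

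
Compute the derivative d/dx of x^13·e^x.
(13x^12 + x^13)e^x

Working:
Product rule: d/dx[x^13]·e^x + x^13·d/dx[e^x] = 13x^{12}e^x + x^13e^x.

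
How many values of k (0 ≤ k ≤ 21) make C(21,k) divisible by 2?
14
Checking C(21,k) mod 2 for k = 0..21: divisible at k = 2, 3, 6, 7, 8, 9, 10, 11, 12, 13, 14, 15, 18, 19. That's 14 values.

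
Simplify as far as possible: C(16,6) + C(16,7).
19,448

Explanation: By Pascal's identity: C(17,7) = 19,448.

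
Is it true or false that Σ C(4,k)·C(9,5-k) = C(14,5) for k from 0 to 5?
False
Vandermonde's identity gives C(13,5) = 1,287; RHS C(14,5) = 2,002.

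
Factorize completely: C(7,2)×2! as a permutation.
P(7,2)

Working:
C(7,2)×2! = [7!/(2!(5)!)]×2! = 7!/(5)! = P(7,2) = 42.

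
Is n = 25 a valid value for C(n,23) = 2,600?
No

Reasoning: C(25,23) = 25·24·23·22·21·20·19·18·17·16·15·14·13·12·11·10·9·8·7·6·5·4·3/23! = 7,755,605,021,665,492,992,000,000/25,852,016,738,884,976,640,000 = 300, which does not equal 2,600.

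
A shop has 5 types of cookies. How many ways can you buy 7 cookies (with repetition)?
330

Working:
Stars and bars: C(7+5-1, 7) = C(11, 7) = 330.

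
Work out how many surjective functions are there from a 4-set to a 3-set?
36

Reasoning: Onto functions = 3! × S(4,3)
First compute S(4,3) via recurrence:
Using the Stirling recurrence: S(n,k) = k·S(n-1,k) + S(n-1,k-1)
S(4,3) = 3·S(3,3) + S(3,2)
         = 3·1 + 3
         = 3 + 3
         = 6
Then: 6 × 6 = 36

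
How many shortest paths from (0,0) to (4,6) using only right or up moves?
Choose 4 rights from 10 moves: C(10,4) = 210.
Final answer: 210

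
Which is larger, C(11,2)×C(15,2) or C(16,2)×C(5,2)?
C(11,2)×C(15,2)

Working:
C(11,2)×C(15,2)=5,775, C(16,2)×C(5,2)=1,200.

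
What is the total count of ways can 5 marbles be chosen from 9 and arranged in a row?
15,120

Working:
P(9,5) = 9!/(9-5)! = 15,120.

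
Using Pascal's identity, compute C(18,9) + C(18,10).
92,378

Solution: C(18,9) + C(18,10) = C(19,10) = 92,378.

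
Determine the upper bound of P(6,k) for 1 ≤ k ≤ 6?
720

P(6,k) increases in k, so maximum at k = 6: 6! = 720.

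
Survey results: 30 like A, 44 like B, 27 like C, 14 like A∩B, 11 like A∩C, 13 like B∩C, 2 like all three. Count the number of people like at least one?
65

Solution: |A∪B∪C| = 30+44+27-14-11-13+2 = 65.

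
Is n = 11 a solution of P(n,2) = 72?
No

Solution: P(11,2) = 11·10 = 110, which does not equal 72.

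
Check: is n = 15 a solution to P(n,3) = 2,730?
P(15,3) = 15·14·13 = 2,730, which equals 2,730.
Final answer: Yes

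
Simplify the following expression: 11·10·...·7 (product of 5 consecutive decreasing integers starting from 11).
This is P(11,5) = 11!/(6)! = 55,440.

Answer: 55,440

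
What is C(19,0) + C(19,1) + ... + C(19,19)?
524,288

Reasoning: Sum of binomial coefficients = 2^19 = 524,288.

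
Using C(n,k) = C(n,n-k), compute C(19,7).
50,388

Solution: C(19,7) = C(19,12) = 50,388.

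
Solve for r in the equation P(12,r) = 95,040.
P(12,r) = 12·11·…·(12−r+1), a product of r factors. Multiplying down from 12: 12 = 12; 12·11 = 132; 12·11·10 = 1,320; 12·11·10·9 = 11,880; 12·11·10·9·8 = 95,040 ✓ (5 factors). So r = 5.

Answer: 5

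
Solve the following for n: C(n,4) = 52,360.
35

Solution: C(n,4) = n(n−1)(n−2)(n−3)/4! is increasing in n, and n(n−1)(n−2)(n−3) = 4!·52,360 = 1,256,640 ≈ (n−1.5)^4 gives n ≈ 35.0. Check: C(33,4) = 40,920, C(34,4) = 46,376, C(35,4) = 52,360 ✓. So n = 35.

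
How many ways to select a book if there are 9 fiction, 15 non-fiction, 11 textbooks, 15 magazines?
50

Solution: By the addition principle: 9 + 15 + 11 + 15 = 50.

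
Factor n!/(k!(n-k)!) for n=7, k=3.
C(7,3) = 35
This is the binomial coefficient C(7,3) = 35.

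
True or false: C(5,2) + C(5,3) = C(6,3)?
True

Reasoning: Pascal's identity: LHS = 10 + 10 = 20; RHS = C(6,3) = 20. Both sides agree, so the statement holds.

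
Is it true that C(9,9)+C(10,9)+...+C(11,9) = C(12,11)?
False

Reasoning: Hockey stick identity gives Σ = C(12,10) = 66; RHS C(12,11) = 12.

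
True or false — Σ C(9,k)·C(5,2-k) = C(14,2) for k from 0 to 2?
True

Working:
Vandermonde's identity gives C(14,2) = 91; RHS C(14,2) = 91.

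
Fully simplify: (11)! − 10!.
36,288,000

(11)! − 10! = (11)·10! − 10! = (11−1)·10! = 10·10! = 36,288,000.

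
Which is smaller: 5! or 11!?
5!

5!=120, 11!=39,916,800. 11! > 5!.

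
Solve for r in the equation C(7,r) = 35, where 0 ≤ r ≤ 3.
3

Explanation: C(7,r) is increasing for 0 ≤ r ≤ 3. Stepping up (C(7,r+1) = C(7,r)·(7−r)/(r+1)): C(7,1) = 7, C(7,2) = 21, C(7,3) = 35 ✓. So r = 3.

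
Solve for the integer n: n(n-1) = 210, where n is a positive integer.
n² − n − 210 = 0, so n = (1 ± √(1 + 4·210))/2 = (1 ± √841)/2 = (1 ± 29)/2, i.e. n = 15 or n = -14. Taking the positive root, n = 15 (check: 15×14 = 210).

Answer: 15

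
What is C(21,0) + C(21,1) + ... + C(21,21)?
2,097,152

Solution: Sum of binomial coefficients = 2^21 = 2,097,152.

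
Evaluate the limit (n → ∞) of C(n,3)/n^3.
C(n,3) ≈ n^3/3! for large n. Limit = 1/3! = 1/6.

Answer: 1/6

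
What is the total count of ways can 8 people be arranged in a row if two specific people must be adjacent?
Treat pair as unit: (8-1)! arrangements × 2 internal orders = 10,080.
Final answer: 10,080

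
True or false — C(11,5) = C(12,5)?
False

Explanation: LHS = C(11,5) = 462; RHS = C(12,5) = 792. 462 ≠ 792, so the statement does not hold.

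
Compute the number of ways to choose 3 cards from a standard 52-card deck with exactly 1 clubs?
13 clubs and 39 non-clubs: C(13,1) × C(39,2) = 13 × 741 = 9,633.

Answer: 9,633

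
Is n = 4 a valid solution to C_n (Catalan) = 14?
C_4 = C(8,4)/(4+1) = 70/5 = 14, which equals 14.
Final answer: Yes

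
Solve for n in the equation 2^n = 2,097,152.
2,097,152 = 1,024 × 1,024 × 2 = 2^10 × 2^10 × 2^1 = 2^21, so n = 21.

Answer: 21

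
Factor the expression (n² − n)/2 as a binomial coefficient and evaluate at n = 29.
C(n,2); C(29,2) = 406

(n² − n)/2 = n(n−1)/2 = C(n,2). At n = 29: C(29,2) = 406.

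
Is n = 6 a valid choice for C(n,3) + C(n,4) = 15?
No

Working:
C(6,3) + C(6,4) = 20 + 15 = 35, which does not equal 15.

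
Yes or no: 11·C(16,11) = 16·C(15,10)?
Yes

Absorption identity k·C(n,k) = n·C(n-1,k-1). LHS = 11·4368 = 48,048; RHS = 16·3003 = 48,048.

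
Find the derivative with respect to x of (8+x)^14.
14(8+x)^13

Explanation: Using the power rule: d/dx (8+x)^14 = 14(8+x)^{13}.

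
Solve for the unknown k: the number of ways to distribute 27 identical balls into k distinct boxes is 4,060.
4

Solution: Stars and bars: the count is C(27+k−1, k−1), increasing in k. k=2: C(28,1) = 28, k=3: C(29,2) = 406, k=4: C(30,3) = 4,060 ✓. So k = 4.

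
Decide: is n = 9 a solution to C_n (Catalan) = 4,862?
Yes
C_9 = C(18,9)/(9+1) = 48,620/10 = 4,862, which equals 4,862.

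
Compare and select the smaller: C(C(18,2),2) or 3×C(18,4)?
3×C(18,4)

Reasoning: C(C(18,2),2)=11,628, 3×C(18,4)=9,180.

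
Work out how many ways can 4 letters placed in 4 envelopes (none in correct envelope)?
9

Using D(n) = (n-1)[D(n-1) + D(n-2)]:
D(4) = (4-1) × [D(3) + D(2)]
      = 3 × [2 + 1]
      = 3 × 3
      = 9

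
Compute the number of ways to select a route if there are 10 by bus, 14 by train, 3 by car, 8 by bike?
35

Solution: By the addition principle: 10 + 14 + 3 + 8 = 35.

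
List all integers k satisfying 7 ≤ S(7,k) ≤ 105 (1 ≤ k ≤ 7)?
2, 6

S(7,1)=1; S(7,2)=63; S(7,3)=301; S(7,4)=350; S(7,5)=140; S(7,6)=21; S(7,7)=1. So valid k = 2, 6.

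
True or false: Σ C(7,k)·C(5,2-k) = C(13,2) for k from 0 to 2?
False
Vandermonde's identity gives C(12,2) = 66; RHS C(13,2) = 78.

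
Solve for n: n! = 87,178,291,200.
14

n! is strictly increasing. 12! = 479,001,600, 13! = 6,227,020,800, 14! = 87,178,291,200 ✓. So n = 14.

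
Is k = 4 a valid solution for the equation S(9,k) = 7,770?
S(9,4) = 4·S(8,4) + S(8,3) = 4·1,701 + 966 = 7,770, which equals 7,770.

Answer: Yes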